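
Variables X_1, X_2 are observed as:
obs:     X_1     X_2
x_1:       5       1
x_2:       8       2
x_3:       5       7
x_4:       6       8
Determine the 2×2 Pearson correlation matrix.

Step 1 — column means:
  mean(X_1) = (5 + 8 + 5 + 6) / 4 = 24/4 = 6
  mean(X_2) = (1 + 2 + 7 + 8) / 4 = 18/4 = 4.5

Step 2 — sample variances and covariances s[i,j] = (1/(n-1)) · Σ_k (x_{k,i} - mean_i) · (x_{k,j} - mean_j), with n-1 = 3:
  s[X_1,X_1] = ((-1)·(-1) + (2)·(2) + (-1)·(-1) + (0)·(0)) / 3 = 6/3 = 2
  s[X_1,X_2] = ((-1)·(-3.5) + (2)·(-2.5) + (-1)·(2.5) + (0)·(3.5)) / 3 = -4/3 = -1.3333
  s[X_2,X_2] = ((-3.5)·(-3.5) + (-2.5)·(-2.5) + (2.5)·(2.5) + (3.5)·(3.5)) / 3 = 37/3 = 12.3333
  Sample standard deviations s_i = √(s[i,i]):
  s(X_1) = √(2) = 1.4142
  s(X_2) = √(12.3333) = 3.5119

Step 3 — r_{ij} = s_{ij} / (s_i · s_j):
  r[X_1,X_1] = 1 (diagonal).
  r[X_1,X_2] = -1.3333 / (1.4142 · 3.5119) = -1.3333 / 4.9666 = -0.2685
  r[X_2,X_2] = 1 (diagonal).

R is symmetric with unit diagonal. Assembling:

R = [[1, -0.2685],
 [-0.2685, 1]]


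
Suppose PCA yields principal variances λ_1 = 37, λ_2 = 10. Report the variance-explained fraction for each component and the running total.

Step 1 — total variance = trace(Sigma) = Σ λ_i = 37 + 10 = 47.

Step 2 — fraction explained by component i = λ_i / Σ λ:
  PC1: 37/47 = 0.7872
  PC2: 10/47 = 0.2128

Step 3 — cumulative fraction after k components = (λ_1 + ... + λ_k) / Σ λ:
  k = 1: 37/47 = 0.7872
  k = 2: (37 + 10)/47 = 47/47 = 1

Summary (fraction, with percent):

explained: PC1 0.7872 (78.72%), PC2 0.2128 (21.28%);  cumulative: 0.7872, 1


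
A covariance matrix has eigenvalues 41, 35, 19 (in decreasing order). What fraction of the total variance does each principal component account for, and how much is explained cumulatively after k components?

Step 1 — total variance = trace(Sigma) = Σ λ_i = 41 + 35 + 19 = 95.

Step 2 — fraction explained by component i = λ_i / Σ λ:
  PC1: 41/95 = 0.4316
  PC2: 35/95 = 0.3684
  PC3: 19/95 = 0.2

Step 3 — cumulative fraction after k components = (λ_1 + ... + λ_k) / Σ λ:
  k = 1: 41/95 = 0.4316
  k = 2: (41 + 35)/95 = 76/95 = 0.8
  k = 3: (41 + 35 + 19)/95 = 95/95 = 1

Summary (fraction, with percent):

explained: PC1 0.4316 (43.16%), PC2 0.3684 (36.84%), PC3 0.2 (20%);  cumulative: 0.4316, 0.8, 1


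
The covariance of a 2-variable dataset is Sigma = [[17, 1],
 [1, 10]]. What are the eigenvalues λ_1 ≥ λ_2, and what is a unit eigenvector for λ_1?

Step 1 — characteristic polynomial of 2×2 Sigma:
  det(Sigma - λI) = λ² - trace · λ + det = 0.
  trace = 17 + 10 = 27, det = 17·10 - (1)² = 169.
Step 2 — discriminant:
  Δ = trace² - 4·det = 729 - 676 = 53.
Step 3 — eigenvalues:
  λ = (trace ± √Δ)/2 = (27 ± 7.2801)/2,
  λ_1 = 17.1401,  λ_2 = 9.8599.

Step 4 — unit eigenvector for λ_1: solve (Sigma - λ_1 I)v = 0. First row:
  (17 - 17.1401)·v_x + (1)·v_y = 0, i.e. (-0.1401)·v_x + (1)·v_y = 0,
  so v ∝ (b, λ_1 - a) = (1, 0.1401) = u.
  ||u|| = √((1)² + (0.1401)²) = √(1.0196) ≈ 1.0098,
  v_1 = u/||u|| ≈ (0.9903, 0.1387) (||v_1|| = 1).

λ_1 = 17.1401,  λ_2 = 9.8599;  v_1 ≈ (0.9903, 0.1387)


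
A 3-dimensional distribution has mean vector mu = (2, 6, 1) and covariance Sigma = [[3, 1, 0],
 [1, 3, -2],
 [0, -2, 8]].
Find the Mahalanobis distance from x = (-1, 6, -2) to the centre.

Step 1 — centre the observation: (x - mu) = (-3, 0, -3).

Step 2 — invert Sigma (cofactor / det for 3×3, or solve directly):
  Sigma^{-1} = [[0.3846, -0.1538, -0.0385],
 [-0.1538, 0.4615, 0.1154],
 [-0.0385, 0.1154, 0.1538]].

Step 3 — form the quadratic (x - mu)^T · Sigma^{-1} · (x - mu):
  Sigma^{-1} · (x - mu) = (-1.0385, 0.1154, -0.3462).
  (x - mu)^T · [Sigma^{-1} · (x - mu)] = (-3)·(-1.0385) + (0)·(0.1154) + (-3)·(-0.3462) = 4.1538.

Step 4 — take square root: d = √(4.1538) ≈ 2.0381.

d(x, mu) = √(4.1538) ≈ 2.0381


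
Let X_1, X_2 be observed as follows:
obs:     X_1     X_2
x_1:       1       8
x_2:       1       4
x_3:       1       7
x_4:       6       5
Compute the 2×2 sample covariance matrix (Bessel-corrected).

Step 1 — column means:
  mean(X_1) = (1 + 1 + 1 + 6) / 4 = 9/4 = 2.25
  mean(X_2) = (8 + 4 + 7 + 5) / 4 = 24/4 = 6

Step 2 — sample covariance S[i,j] = (1/(n-1)) · Σ_k (x_{k,i} - mean_i) · (x_{k,j} - mean_j), with n-1 = 3.
  S[X_1,X_1] = ((-1.25)·(-1.25) + (-1.25)·(-1.25) + (-1.25)·(-1.25) + (3.75)·(3.75)) / 3 = 18.75/3 = 6.25
  S[X_1,X_2] = ((-1.25)·(2) + (-1.25)·(-2) + (-1.25)·(1) + (3.75)·(-1)) / 3 = -5/3 = -1.6667
  S[X_2,X_2] = ((2)·(2) + (-2)·(-2) + (1)·(1) + (-1)·(-1)) / 3 = 10/3 = 3.3333

S is symmetric (S[j,i] = S[i,j]). Assembling:

S = [[6.25, -1.6667],
 [-1.6667, 3.3333]]


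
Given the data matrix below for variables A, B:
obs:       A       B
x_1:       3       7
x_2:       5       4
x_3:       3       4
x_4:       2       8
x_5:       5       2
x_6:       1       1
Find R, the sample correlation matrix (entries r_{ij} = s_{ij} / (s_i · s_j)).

Step 1 — column means:
  mean(A) = (3 + 5 + 3 + 2 + 5 + 1) / 6 = 19/6 = 3.1667
  mean(B) = (7 + 4 + 4 + 8 + 2 + 1) / 6 = 26/6 = 4.3333

Step 2 — sample variances and covariances s[i,j] = (1/(n-1)) · Σ_k (x_{k,i} - mean_i) · (x_{k,j} - mean_j), with n-1 = 5:
  s[A,A] = ((-0.1667)·(-0.1667) + (1.8333)·(1.8333) + (-0.1667)·(-0.1667) + (-1.1667)·(-1.1667) + (1.8333)·(1.8333) + (-2.1667)·(-2.1667)) / 5 = 12.8333/5 = 2.5667
  s[A,B] = ((-0.1667)·(2.6667) + (1.8333)·(-0.3333) + (-0.1667)·(-0.3333) + (-1.1667)·(3.6667) + (1.8333)·(-2.3333) + (-2.1667)·(-3.3333)) / 5 = -2.3333/5 = -0.4667
  s[B,B] = ((2.6667)·(2.6667) + (-0.3333)·(-0.3333) + (-0.3333)·(-0.3333) + (3.6667)·(3.6667) + (-2.3333)·(-2.3333) + (-3.3333)·(-3.3333)) / 5 = 37.3333/5 = 7.4667
  Sample standard deviations s_i = √(s[i,i]):
  s(A) = √(2.5667) = 1.6021
  s(B) = √(7.4667) = 2.7325

Step 3 — r_{ij} = s_{ij} / (s_i · s_j):
  r[A,A] = 1 (diagonal).
  r[A,B] = -0.4667 / (1.6021 · 2.7325) = -0.4667 / 4.3777 = -0.1066
  r[B,B] = 1 (diagonal).

R is symmetric with unit diagonal. Assembling:

R = [[1, -0.1066],
 [-0.1066, 1]]


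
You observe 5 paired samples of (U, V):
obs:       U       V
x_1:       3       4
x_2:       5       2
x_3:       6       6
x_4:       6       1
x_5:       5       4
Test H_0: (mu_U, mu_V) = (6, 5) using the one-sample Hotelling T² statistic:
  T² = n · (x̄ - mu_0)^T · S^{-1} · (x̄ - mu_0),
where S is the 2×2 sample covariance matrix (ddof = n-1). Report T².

Step 1 — sample mean vector:
  mean(U) = (3 + 5 + 6 + 6 + 5) / 5 = 25/5 = 5
  mean(V) = (4 + 2 + 6 + 1 + 4) / 5 = 17/5 = 3.4
  x̄ = (5, 3.4),  deviation x̄ - mu_0 = (5, 3.4) - (6, 5) = (-1, -1.6).

Step 2 — sample covariance matrix, S[i,j] = (1/(n-1)) · Σ_k (x_{k,i} - mean_i) · (x_{k,j} - mean_j), divisor n-1 = 4:
  S[U,U] = ((-2)·(-2) + (0)·(0) + (1)·(1) + (1)·(1) + (0)·(0)) / 4 = 6/4 = 1.5
  S[U,V] = ((-2)·(0.6) + (0)·(-1.4) + (1)·(2.6) + (1)·(-2.4) + (0)·(0.6)) / 4 = -1/4 = -0.25
  S[V,V] = ((0.6)·(0.6) + (-1.4)·(-1.4) + (2.6)·(2.6) + (-2.4)·(-2.4) + (0.6)·(0.6)) / 4 = 15.2/4 = 3.8
  S = [[1.5, -0.25],
 [-0.25, 3.8]].

Step 3 — invert S. det(S) = 1.5·3.8 - (-0.25)² = 5.6375.
  S^{-1} = (1/det) · [[d, -b], [-b, a]] = [[0.6741, 0.0443],
 [0.0443, 0.2661]].

Step 4 — quadratic form (x̄ - mu_0)^T · S^{-1} · (x̄ - mu_0):
  S^{-1} · (x̄ - mu_0) = (-0.745, -0.4701),
  (x̄ - mu_0)^T · [...] = (-1)·(-0.745) + (-1.6)·(-0.4701) = 1.4971.

Step 5 — scale by n: T² = 5 · 1.4971 = 7.4856.

T² ≈ 7.4856


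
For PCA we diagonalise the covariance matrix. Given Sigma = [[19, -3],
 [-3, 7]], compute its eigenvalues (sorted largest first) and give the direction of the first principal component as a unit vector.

Step 1 — characteristic polynomial of 2×2 Sigma:
  det(Sigma - λI) = λ² - trace · λ + det = 0.
  trace = 19 + 7 = 26, det = 19·7 - (-3)² = 124.
Step 2 — discriminant:
  Δ = trace² - 4·det = 676 - 496 = 180.
Step 3 — eigenvalues:
  λ = (trace ± √Δ)/2 = (26 ± 13.4164)/2,
  λ_1 = 19.7082,  λ_2 = 6.2918.

Step 4 — unit eigenvector for λ_1: solve (Sigma - λ_1 I)v = 0. First row:
  (19 - 19.7082)·v_x + (-3)·v_y = 0, i.e. (-0.7082)·v_x + (-3)·v_y = 0,
  so v ∝ (b, λ_1 - a) = (-3, 0.7082); multiply by -1 so the first entry is positive: u = (3, -0.7082).
  ||u|| = √((3)² + (-0.7082)²) = √(9.5016) ≈ 3.0825,
  v_1 = u/||u|| ≈ (0.9732, -0.2298) (||v_1|| = 1).

λ_1 = 19.7082,  λ_2 = 6.2918;  v_1 ≈ (0.9732, -0.2298)


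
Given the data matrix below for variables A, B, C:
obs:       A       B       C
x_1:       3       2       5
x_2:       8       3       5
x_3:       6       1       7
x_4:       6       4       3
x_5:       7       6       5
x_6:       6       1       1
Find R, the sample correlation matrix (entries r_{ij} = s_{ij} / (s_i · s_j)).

Step 1 — column means:
  mean(A) = (3 + 8 + 6 + 6 + 7 + 6) / 6 = 36/6 = 6
  mean(B) = (2 + 3 + 1 + 4 + 6 + 1) / 6 = 17/6 = 2.8333
  mean(C) = (5 + 5 + 7 + 3 + 5 + 1) / 6 = 26/6 = 4.3333

Step 2 — sample variances and covariances s[i,j] = (1/(n-1)) · Σ_k (x_{k,i} - mean_i) · (x_{k,j} - mean_j), with n-1 = 5:
  s[A,A] = ((-3)·(-3) + (2)·(2) + (0)·(0) + (0)·(0) + (1)·(1) + (0)·(0)) / 5 = 14/5 = 2.8
  s[A,B] = ((-3)·(-0.8333) + (2)·(0.1667) + (0)·(-1.8333) + (0)·(1.1667) + (1)·(3.1667) + (0)·(-1.8333)) / 5 = 6/5 = 1.2
  s[A,C] = ((-3)·(0.6667) + (2)·(0.6667) + (0)·(2.6667) + (0)·(-1.3333) + (1)·(0.6667) + (0)·(-3.3333)) / 5 = 0/5 = 0
  s[B,B] = ((-0.8333)·(-0.8333) + (0.1667)·(0.1667) + (-1.8333)·(-1.8333) + (1.1667)·(1.1667) + (3.1667)·(3.1667) + (-1.8333)·(-1.8333)) / 5 = 18.8333/5 = 3.7667
  s[B,C] = ((-0.8333)·(0.6667) + (0.1667)·(0.6667) + (-1.8333)·(2.6667) + (1.1667)·(-1.3333) + (3.1667)·(0.6667) + (-1.8333)·(-3.3333)) / 5 = 1.3333/5 = 0.2667
  s[C,C] = ((0.6667)·(0.6667) + (0.6667)·(0.6667) + (2.6667)·(2.6667) + (-1.3333)·(-1.3333) + (0.6667)·(0.6667) + (-3.3333)·(-3.3333)) / 5 = 21.3333/5 = 4.2667
  Sample standard deviations s_i = √(s[i,i]):
  s(A) = √(2.8) = 1.6733
  s(B) = √(3.7667) = 1.9408
  s(C) = √(4.2667) = 2.0656

Step 3 — r_{ij} = s_{ij} / (s_i · s_j):
  r[A,A] = 1 (diagonal).
  r[A,B] = 1.2 / (1.6733 · 1.9408) = 1.2 / 3.2476 = 0.3695
  r[A,C] = 0 / (1.6733 · 2.0656) = 0 / 3.4564 = 0
  r[B,B] = 1 (diagonal).
  r[B,C] = 0.2667 / (1.9408 · 2.0656) = 0.2667 / 4.0089 = 0.0665
  r[C,C] = 1 (diagonal).

R is symmetric with unit diagonal. Assembling:

R = [[1, 0.3695, 0],
 [0.3695, 1, 0.0665],
 [0, 0.0665, 1]]


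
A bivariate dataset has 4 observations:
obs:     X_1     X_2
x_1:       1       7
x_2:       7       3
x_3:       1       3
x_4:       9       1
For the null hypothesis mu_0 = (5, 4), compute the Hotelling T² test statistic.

Step 1 — sample mean vector:
  mean(X_1) = (1 + 7 + 1 + 9) / 4 = 18/4 = 4.5
  mean(X_2) = (7 + 3 + 3 + 1) / 4 = 14/4 = 3.5
  x̄ = (4.5, 3.5),  deviation x̄ - mu_0 = (4.5, 3.5) - (5, 4) = (-0.5, -0.5).

Step 2 — sample covariance matrix, S[i,j] = (1/(n-1)) · Σ_k (x_{k,i} - mean_i) · (x_{k,j} - mean_j), divisor n-1 = 3:
  S[X_1,X_1] = ((-3.5)·(-3.5) + (2.5)·(2.5) + (-3.5)·(-3.5) + (4.5)·(4.5)) / 3 = 51/3 = 17
  S[X_1,X_2] = ((-3.5)·(3.5) + (2.5)·(-0.5) + (-3.5)·(-0.5) + (4.5)·(-2.5)) / 3 = -23/3 = -7.6667
  S[X_2,X_2] = ((3.5)·(3.5) + (-0.5)·(-0.5) + (-0.5)·(-0.5) + (-2.5)·(-2.5)) / 3 = 19/3 = 6.3333
  S = [[17, -7.6667],
 [-7.6667, 6.3333]].

Step 3 — invert S. det(S) = 17·6.3333 - (-7.6667)² = 48.8889.
  S^{-1} = (1/det) · [[d, -b], [-b, a]] = [[0.1295, 0.1568],
 [0.1568, 0.3477]].

Step 4 — quadratic form (x̄ - mu_0)^T · S^{-1} · (x̄ - mu_0):
  S^{-1} · (x̄ - mu_0) = (-0.1432, -0.2523),
  (x̄ - mu_0)^T · [...] = (-0.5)·(-0.1432) + (-0.5)·(-0.2523) = 0.1977.

Step 5 — scale by n: T² = 4 · 0.1977 = 0.7909.

T² ≈ 0.7909


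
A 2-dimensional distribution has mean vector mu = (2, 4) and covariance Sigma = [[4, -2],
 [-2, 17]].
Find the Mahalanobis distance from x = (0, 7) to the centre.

Step 1 — centre the observation: (x - mu) = (-2, 3).

Step 2 — invert Sigma. det(Sigma) = 4·17 - (-2)² = 64.
  Sigma^{-1} = (1/det) · [[d, -b], [-b, a]] = [[0.2656, 0.0312],
 [0.0312, 0.0625]].

Step 3 — form the quadratic (x - mu)^T · Sigma^{-1} · (x - mu):
  Sigma^{-1} · (x - mu) = (-0.4375, 0.125).
  (x - mu)^T · [Sigma^{-1} · (x - mu)] = (-2)·(-0.4375) + (3)·(0.125) = 1.25.

Step 4 — take square root: d = √(1.25) ≈ 1.118.

d(x, mu) = √(1.25) ≈ 1.118


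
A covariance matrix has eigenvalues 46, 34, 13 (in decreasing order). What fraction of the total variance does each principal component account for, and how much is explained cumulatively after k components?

Step 1 — total variance = trace(Sigma) = Σ λ_i = 46 + 34 + 13 = 93.

Step 2 — fraction explained by component i = λ_i / Σ λ:
  PC1: 46/93 = 0.4946
  PC2: 34/93 = 0.3656
  PC3: 13/93 = 0.1398

Step 3 — cumulative fraction after k components = (λ_1 + ... + λ_k) / Σ λ:
  k = 1: 46/93 = 0.4946
  k = 2: (46 + 34)/93 = 80/93 = 0.8602
  k = 3: (46 + 34 + 13)/93 = 93/93 = 1

Summary (fraction, with percent):

explained: PC1 0.4946 (49.46%), PC2 0.3656 (36.56%), PC3 0.1398 (13.98%);  cumulative: 0.4946, 0.8602, 1


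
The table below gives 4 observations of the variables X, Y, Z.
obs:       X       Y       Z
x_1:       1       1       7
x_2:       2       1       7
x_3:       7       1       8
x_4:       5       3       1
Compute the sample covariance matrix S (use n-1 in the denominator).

Step 1 — column means:
  mean(X) = (1 + 2 + 7 + 5) / 4 = 15/4 = 3.75
  mean(Y) = (1 + 1 + 1 + 3) / 4 = 6/4 = 1.5
  mean(Z) = (7 + 7 + 8 + 1) / 4 = 23/4 = 5.75

Step 2 — sample covariance S[i,j] = (1/(n-1)) · Σ_k (x_{k,i} - mean_i) · (x_{k,j} - mean_j), with n-1 = 3.
  S[X,X] = ((-2.75)·(-2.75) + (-1.75)·(-1.75) + (3.25)·(3.25) + (1.25)·(1.25)) / 3 = 22.75/3 = 7.5833
  S[X,Y] = ((-2.75)·(-0.5) + (-1.75)·(-0.5) + (3.25)·(-0.5) + (1.25)·(1.5)) / 3 = 2.5/3 = 0.8333
  S[X,Z] = ((-2.75)·(1.25) + (-1.75)·(1.25) + (3.25)·(2.25) + (1.25)·(-4.75)) / 3 = -4.25/3 = -1.4167
  S[Y,Y] = ((-0.5)·(-0.5) + (-0.5)·(-0.5) + (-0.5)·(-0.5) + (1.5)·(1.5)) / 3 = 3/3 = 1
  S[Y,Z] = ((-0.5)·(1.25) + (-0.5)·(1.25) + (-0.5)·(2.25) + (1.5)·(-4.75)) / 3 = -9.5/3 = -3.1667
  S[Z,Z] = ((1.25)·(1.25) + (1.25)·(1.25) + (2.25)·(2.25) + (-4.75)·(-4.75)) / 3 = 30.75/3 = 10.25

S is symmetric (S[j,i] = S[i,j]). Assembling:

S = [[7.5833, 0.8333, -1.4167],
 [0.8333, 1, -3.1667],
 [-1.4167, -3.1667, 10.25]]


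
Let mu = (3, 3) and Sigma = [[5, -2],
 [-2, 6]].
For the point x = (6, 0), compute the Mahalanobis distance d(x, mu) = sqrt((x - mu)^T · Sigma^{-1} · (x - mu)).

Step 1 — centre the observation: (x - mu) = (3, -3).

Step 2 — invert Sigma. det(Sigma) = 5·6 - (-2)² = 26.
  Sigma^{-1} = (1/det) · [[d, -b], [-b, a]] = [[0.2308, 0.0769],
 [0.0769, 0.1923]].

Step 3 — form the quadratic (x - mu)^T · Sigma^{-1} · (x - mu):
  Sigma^{-1} · (x - mu) = (0.4615, -0.3462).
  (x - mu)^T · [Sigma^{-1} · (x - mu)] = (3)·(0.4615) + (-3)·(-0.3462) = 2.4231.

Step 4 — take square root: d = √(2.4231) ≈ 1.5566.

d(x, mu) = √(2.4231) ≈ 1.5566


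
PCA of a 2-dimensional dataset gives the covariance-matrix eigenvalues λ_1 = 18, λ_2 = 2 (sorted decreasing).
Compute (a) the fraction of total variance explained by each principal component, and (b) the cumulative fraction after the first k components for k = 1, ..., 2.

Step 1 — total variance = trace(Sigma) = Σ λ_i = 18 + 2 = 20.

Step 2 — fraction explained by component i = λ_i / Σ λ:
  PC1: 18/20 = 0.9
  PC2: 2/20 = 0.1

Step 3 — cumulative fraction after k components = (λ_1 + ... + λ_k) / Σ λ:
  k = 1: 18/20 = 0.9
  k = 2: (18 + 2)/20 = 20/20 = 1

Summary (fraction, with percent):

explained: PC1 0.9 (90%), PC2 0.1 (10%);  cumulative: 0.9, 1


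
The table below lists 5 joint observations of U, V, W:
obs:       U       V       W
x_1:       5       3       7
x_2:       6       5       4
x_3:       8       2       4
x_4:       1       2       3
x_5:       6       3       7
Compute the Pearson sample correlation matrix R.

Step 1 — column means:
  mean(U) = (5 + 6 + 8 + 1 + 6) / 5 = 26/5 = 5.2
  mean(V) = (3 + 5 + 2 + 2 + 3) / 5 = 15/5 = 3
  mean(W) = (7 + 4 + 4 + 3 + 7) / 5 = 25/5 = 5

Step 2 — sample variances and covariances s[i,j] = (1/(n-1)) · Σ_k (x_{k,i} - mean_i) · (x_{k,j} - mean_j), with n-1 = 4:
  s[U,U] = ((-0.2)·(-0.2) + (0.8)·(0.8) + (2.8)·(2.8) + (-4.2)·(-4.2) + (0.8)·(0.8)) / 4 = 26.8/4 = 6.7
  s[U,V] = ((-0.2)·(0) + (0.8)·(2) + (2.8)·(-1) + (-4.2)·(-1) + (0.8)·(0)) / 4 = 3/4 = 0.75
  s[U,W] = ((-0.2)·(2) + (0.8)·(-1) + (2.8)·(-1) + (-4.2)·(-2) + (0.8)·(2)) / 4 = 6/4 = 1.5
  s[V,V] = ((0)·(0) + (2)·(2) + (-1)·(-1) + (-1)·(-1) + (0)·(0)) / 4 = 6/4 = 1.5
  s[V,W] = ((0)·(2) + (2)·(-1) + (-1)·(-1) + (-1)·(-2) + (0)·(2)) / 4 = 1/4 = 0.25
  s[W,W] = ((2)·(2) + (-1)·(-1) + (-1)·(-1) + (-2)·(-2) + (2)·(2)) / 4 = 14/4 = 3.5
  Sample standard deviations s_i = √(s[i,i]):
  s(U) = √(6.7) = 2.5884
  s(V) = √(1.5) = 1.2247
  s(W) = √(3.5) = 1.8708

Step 3 — r_{ij} = s_{ij} / (s_i · s_j):
  r[U,U] = 1 (diagonal).
  r[U,V] = 0.75 / (2.5884 · 1.2247) = 0.75 / 3.1702 = 0.2366
  r[U,W] = 1.5 / (2.5884 · 1.8708) = 1.5 / 4.8425 = 0.3098
  r[V,V] = 1 (diagonal).
  r[V,W] = 0.25 / (1.2247 · 1.8708) = 0.25 / 2.2913 = 0.1091
  r[W,W] = 1 (diagonal).

R is symmetric with unit diagonal. Assembling:

R = [[1, 0.2366, 0.3098],
 [0.2366, 1, 0.1091],
 [0.3098, 0.1091, 1]]


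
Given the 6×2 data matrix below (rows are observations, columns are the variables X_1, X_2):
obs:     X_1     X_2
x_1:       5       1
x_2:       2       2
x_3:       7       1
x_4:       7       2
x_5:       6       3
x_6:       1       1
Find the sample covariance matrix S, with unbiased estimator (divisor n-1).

Step 1 — column means:
  mean(X_1) = (5 + 2 + 7 + 7 + 6 + 1) / 6 = 28/6 = 4.6667
  mean(X_2) = (1 + 2 + 1 + 2 + 3 + 1) / 6 = 10/6 = 1.6667

Step 2 — sample covariance S[i,j] = (1/(n-1)) · Σ_k (x_{k,i} - mean_i) · (x_{k,j} - mean_j), with n-1 = 5.
  S[X_1,X_1] = ((0.3333)·(0.3333) + (-2.6667)·(-2.6667) + (2.3333)·(2.3333) + (2.3333)·(2.3333) + (1.3333)·(1.3333) + (-3.6667)·(-3.6667)) / 5 = 33.3333/5 = 6.6667
  S[X_1,X_2] = ((0.3333)·(-0.6667) + (-2.6667)·(0.3333) + (2.3333)·(-0.6667) + (2.3333)·(0.3333) + (1.3333)·(1.3333) + (-3.6667)·(-0.6667)) / 5 = 2.3333/5 = 0.4667
  S[X_2,X_2] = ((-0.6667)·(-0.6667) + (0.3333)·(0.3333) + (-0.6667)·(-0.6667) + (0.3333)·(0.3333) + (1.3333)·(1.3333) + (-0.6667)·(-0.6667)) / 5 = 3.3333/5 = 0.6667

S is symmetric (S[j,i] = S[i,j]). Assembling:

S = [[6.6667, 0.4667],
 [0.4667, 0.6667]]


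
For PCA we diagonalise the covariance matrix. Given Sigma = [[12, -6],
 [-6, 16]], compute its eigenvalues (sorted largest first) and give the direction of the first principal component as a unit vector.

Step 1 — characteristic polynomial of 2×2 Sigma:
  det(Sigma - λI) = λ² - trace · λ + det = 0.
  trace = 12 + 16 = 28, det = 12·16 - (-6)² = 156.
Step 2 — discriminant:
  Δ = trace² - 4·det = 784 - 624 = 160.
Step 3 — eigenvalues:
  λ = (trace ± √Δ)/2 = (28 ± 12.6491)/2,
  λ_1 = 20.3246,  λ_2 = 7.6754.

Step 4 — unit eigenvector for λ_1: solve (Sigma - λ_1 I)v = 0. First row:
  (12 - 20.3246)·v_x + (-6)·v_y = 0, i.e. (-8.3246)·v_x + (-6)·v_y = 0,
  so v ∝ (b, λ_1 - a) = (-6, 8.3246); multiply by -1 so the first entry is positive: u = (6, -8.3246).
  ||u|| = √((6)² + (-8.3246)²) = √(105.2982) ≈ 10.2615,
  v_1 = u/||u|| ≈ (0.5847, -0.8112) (||v_1|| = 1).

λ_1 = 20.3246,  λ_2 = 7.6754;  v_1 ≈ (0.5847, -0.8112)


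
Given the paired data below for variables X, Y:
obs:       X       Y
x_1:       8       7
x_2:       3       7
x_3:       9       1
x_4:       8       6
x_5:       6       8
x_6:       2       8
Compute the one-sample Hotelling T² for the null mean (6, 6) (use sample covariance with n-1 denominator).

Step 1 — sample mean vector:
  mean(X) = (8 + 3 + 9 + 8 + 6 + 2) / 6 = 36/6 = 6
  mean(Y) = (7 + 7 + 1 + 6 + 8 + 8) / 6 = 37/6 = 6.1667
  x̄ = (6, 6.1667),  deviation x̄ - mu_0 = (6, 6.1667) - (6, 6) = (0, 0.1667).

Step 2 — sample covariance matrix, S[i,j] = (1/(n-1)) · Σ_k (x_{k,i} - mean_i) · (x_{k,j} - mean_j), divisor n-1 = 5:
  S[X,X] = ((2)·(2) + (-3)·(-3) + (3)·(3) + (2)·(2) + (0)·(0) + (-4)·(-4)) / 5 = 42/5 = 8.4
  S[X,Y] = ((2)·(0.8333) + (-3)·(0.8333) + (3)·(-5.1667) + (2)·(-0.1667) + (0)·(1.8333) + (-4)·(1.8333)) / 5 = -24/5 = -4.8
  S[Y,Y] = ((0.8333)·(0.8333) + (0.8333)·(0.8333) + (-5.1667)·(-5.1667) + (-0.1667)·(-0.1667) + (1.8333)·(1.8333) + (1.8333)·(1.8333)) / 5 = 34.8333/5 = 6.9667
  S = [[8.4, -4.8],
 [-4.8, 6.9667]].

Step 3 — invert S. det(S) = 8.4·6.9667 - (-4.8)² = 35.48.
  S^{-1} = (1/det) · [[d, -b], [-b, a]] = [[0.1964, 0.1353],
 [0.1353, 0.2368]].

Step 4 — quadratic form (x̄ - mu_0)^T · S^{-1} · (x̄ - mu_0):
  S^{-1} · (x̄ - mu_0) = (0.0225, 0.0395),
  (x̄ - mu_0)^T · [...] = (0)·(0.0225) + (0.1667)·(0.0395) = 0.0066.

Step 5 — scale by n: T² = 6 · 0.0066 = 0.0395.

T² ≈ 0.0395


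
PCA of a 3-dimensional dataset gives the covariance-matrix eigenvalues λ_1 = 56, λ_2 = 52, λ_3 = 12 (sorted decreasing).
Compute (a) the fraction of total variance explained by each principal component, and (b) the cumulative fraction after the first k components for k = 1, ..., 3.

Step 1 — total variance = trace(Sigma) = Σ λ_i = 56 + 52 + 12 = 120.

Step 2 — fraction explained by component i = λ_i / Σ λ:
  PC1: 56/120 = 0.4667
  PC2: 52/120 = 0.4333
  PC3: 12/120 = 0.1

Step 3 — cumulative fraction after k components = (λ_1 + ... + λ_k) / Σ λ:
  k = 1: 56/120 = 0.4667
  k = 2: (56 + 52)/120 = 108/120 = 0.9
  k = 3: (56 + 52 + 12)/120 = 120/120 = 1

Summary (fraction, with percent):

explained: PC1 0.4667 (46.67%), PC2 0.4333 (43.33%), PC3 0.1 (10%);  cumulative: 0.4667, 0.9, 1


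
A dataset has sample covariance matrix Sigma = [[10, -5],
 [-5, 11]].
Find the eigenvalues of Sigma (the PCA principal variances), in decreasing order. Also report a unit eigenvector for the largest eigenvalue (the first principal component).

Step 1 — characteristic polynomial of 2×2 Sigma:
  det(Sigma - λI) = λ² - trace · λ + det = 0.
  trace = 10 + 11 = 21, det = 10·11 - (-5)² = 85.
Step 2 — discriminant:
  Δ = trace² - 4·det = 441 - 340 = 101.
Step 3 — eigenvalues:
  λ = (trace ± √Δ)/2 = (21 ± 10.0499)/2,
  λ_1 = 15.5249,  λ_2 = 5.4751.

Step 4 — unit eigenvector for λ_1: solve (Sigma - λ_1 I)v = 0. First row:
  (10 - 15.5249)·v_x + (-5)·v_y = 0, i.e. (-5.5249)·v_x + (-5)·v_y = 0,
  so v ∝ (b, λ_1 - a) = (-5, 5.5249); multiply by -1 so the first entry is positive: u = (5, -5.5249).
  ||u|| = √((5)² + (-5.5249)²) = √(55.5249) ≈ 7.4515,
  v_1 = u/||u|| ≈ (0.671, -0.7415) (||v_1|| = 1).

λ_1 = 15.5249,  λ_2 = 5.4751;  v_1 ≈ (0.671, -0.7415)


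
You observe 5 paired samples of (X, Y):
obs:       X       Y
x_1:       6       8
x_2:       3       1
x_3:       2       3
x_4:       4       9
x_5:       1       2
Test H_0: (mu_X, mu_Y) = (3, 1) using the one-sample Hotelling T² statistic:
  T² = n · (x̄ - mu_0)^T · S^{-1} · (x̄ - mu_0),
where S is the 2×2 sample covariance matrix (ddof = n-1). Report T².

Step 1 — sample mean vector:
  mean(X) = (6 + 3 + 2 + 4 + 1) / 5 = 16/5 = 3.2
  mean(Y) = (8 + 1 + 3 + 9 + 2) / 5 = 23/5 = 4.6
  x̄ = (3.2, 4.6),  deviation x̄ - mu_0 = (3.2, 4.6) - (3, 1) = (0.2, 3.6).

Step 2 — sample covariance matrix, S[i,j] = (1/(n-1)) · Σ_k (x_{k,i} - mean_i) · (x_{k,j} - mean_j), divisor n-1 = 4:
  S[X,X] = ((2.8)·(2.8) + (-0.2)·(-0.2) + (-1.2)·(-1.2) + (0.8)·(0.8) + (-2.2)·(-2.2)) / 4 = 14.8/4 = 3.7
  S[X,Y] = ((2.8)·(3.4) + (-0.2)·(-3.6) + (-1.2)·(-1.6) + (0.8)·(4.4) + (-2.2)·(-2.6)) / 4 = 21.4/4 = 5.35
  S[Y,Y] = ((3.4)·(3.4) + (-3.6)·(-3.6) + (-1.6)·(-1.6) + (4.4)·(4.4) + (-2.6)·(-2.6)) / 4 = 53.2/4 = 13.3
  S = [[3.7, 5.35],
 [5.35, 13.3]].

Step 3 — invert S. det(S) = 3.7·13.3 - (5.35)² = 20.5875.
  S^{-1} = (1/det) · [[d, -b], [-b, a]] = [[0.646, -0.2599],
 [-0.2599, 0.1797]].

Step 4 — quadratic form (x̄ - mu_0)^T · S^{-1} · (x̄ - mu_0):
  S^{-1} · (x̄ - mu_0) = (-0.8063, 0.595),
  (x̄ - mu_0)^T · [...] = (0.2)·(-0.8063) + (3.6)·(0.595) = 1.9808.

Step 5 — scale by n: T² = 5 · 1.9808 = 9.9041.

T² ≈ 9.9041


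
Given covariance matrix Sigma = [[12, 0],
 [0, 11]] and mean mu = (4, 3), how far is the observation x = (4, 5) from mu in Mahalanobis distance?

Step 1 — centre the observation: (x - mu) = (0, 2).

Step 2 — invert Sigma. det(Sigma) = 12·11 - (0)² = 132.
  Sigma^{-1} = (1/det) · [[d, -b], [-b, a]] = [[0.0833, 0],
 [0, 0.0909]].

Step 3 — form the quadratic (x - mu)^T · Sigma^{-1} · (x - mu):
  Sigma^{-1} · (x - mu) = (0, 0.1818).
  (x - mu)^T · [Sigma^{-1} · (x - mu)] = (0)·(0) + (2)·(0.1818) = 0.3636.

Step 4 — take square root: d = √(0.3636) ≈ 0.603.

d(x, mu) = √(0.3636) ≈ 0.603


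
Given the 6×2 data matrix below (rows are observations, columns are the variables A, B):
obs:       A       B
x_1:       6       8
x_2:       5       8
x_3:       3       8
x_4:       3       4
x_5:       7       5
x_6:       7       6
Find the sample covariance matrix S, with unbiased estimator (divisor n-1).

Step 1 — column means:
  mean(A) = (6 + 5 + 3 + 3 + 7 + 7) / 6 = 31/6 = 5.1667
  mean(B) = (8 + 8 + 8 + 4 + 5 + 6) / 6 = 39/6 = 6.5

Step 2 — sample covariance S[i,j] = (1/(n-1)) · Σ_k (x_{k,i} - mean_i) · (x_{k,j} - mean_j), with n-1 = 5.
  S[A,A] = ((0.8333)·(0.8333) + (-0.1667)·(-0.1667) + (-2.1667)·(-2.1667) + (-2.1667)·(-2.1667) + (1.8333)·(1.8333) + (1.8333)·(1.8333)) / 5 = 16.8333/5 = 3.3667
  S[A,B] = ((0.8333)·(1.5) + (-0.1667)·(1.5) + (-2.1667)·(1.5) + (-2.1667)·(-2.5) + (1.8333)·(-1.5) + (1.8333)·(-0.5)) / 5 = -0.5/5 = -0.1
  S[B,B] = ((1.5)·(1.5) + (1.5)·(1.5) + (1.5)·(1.5) + (-2.5)·(-2.5) + (-1.5)·(-1.5) + (-0.5)·(-0.5)) / 5 = 15.5/5 = 3.1

S is symmetric (S[j,i] = S[i,j]). Assembling:

S = [[3.3667, -0.1],
 [-0.1, 3.1]]


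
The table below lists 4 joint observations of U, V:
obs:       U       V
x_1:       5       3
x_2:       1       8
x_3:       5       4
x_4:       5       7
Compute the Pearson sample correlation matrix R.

Step 1 — column means:
  mean(U) = (5 + 1 + 5 + 5) / 4 = 16/4 = 4
  mean(V) = (3 + 8 + 4 + 7) / 4 = 22/4 = 5.5

Step 2 — sample variances and covariances s[i,j] = (1/(n-1)) · Σ_k (x_{k,i} - mean_i) · (x_{k,j} - mean_j), with n-1 = 3:
  s[U,U] = ((1)·(1) + (-3)·(-3) + (1)·(1) + (1)·(1)) / 3 = 12/3 = 4
  s[U,V] = ((1)·(-2.5) + (-3)·(2.5) + (1)·(-1.5) + (1)·(1.5)) / 3 = -10/3 = -3.3333
  s[V,V] = ((-2.5)·(-2.5) + (2.5)·(2.5) + (-1.5)·(-1.5) + (1.5)·(1.5)) / 3 = 17/3 = 5.6667
  Sample standard deviations s_i = √(s[i,i]):
  s(U) = √(4) = 2
  s(V) = √(5.6667) = 2.3805

Step 3 — r_{ij} = s_{ij} / (s_i · s_j):
  r[U,U] = 1 (diagonal).
  r[U,V] = -3.3333 / (2 · 2.3805) = -3.3333 / 4.761 = -0.7001
  r[V,V] = 1 (diagonal).

R is symmetric with unit diagonal. Assembling:

R = [[1, -0.7001],
 [-0.7001, 1]]


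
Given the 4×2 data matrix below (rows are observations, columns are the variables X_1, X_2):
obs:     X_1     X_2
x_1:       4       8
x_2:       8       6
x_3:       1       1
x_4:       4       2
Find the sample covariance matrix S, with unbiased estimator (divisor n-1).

Step 1 — column means:
  mean(X_1) = (4 + 8 + 1 + 4) / 4 = 17/4 = 4.25
  mean(X_2) = (8 + 6 + 1 + 2) / 4 = 17/4 = 4.25

Step 2 — sample covariance S[i,j] = (1/(n-1)) · Σ_k (x_{k,i} - mean_i) · (x_{k,j} - mean_j), with n-1 = 3.
  S[X_1,X_1] = ((-0.25)·(-0.25) + (3.75)·(3.75) + (-3.25)·(-3.25) + (-0.25)·(-0.25)) / 3 = 24.75/3 = 8.25
  S[X_1,X_2] = ((-0.25)·(3.75) + (3.75)·(1.75) + (-3.25)·(-3.25) + (-0.25)·(-2.25)) / 3 = 16.75/3 = 5.5833
  S[X_2,X_2] = ((3.75)·(3.75) + (1.75)·(1.75) + (-3.25)·(-3.25) + (-2.25)·(-2.25)) / 3 = 32.75/3 = 10.9167

S is symmetric (S[j,i] = S[i,j]). Assembling:

S = [[8.25, 5.5833],
 [5.5833, 10.9167]]


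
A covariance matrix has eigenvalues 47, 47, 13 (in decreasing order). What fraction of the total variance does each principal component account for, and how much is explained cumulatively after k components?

Step 1 — total variance = trace(Sigma) = Σ λ_i = 47 + 47 + 13 = 107.

Step 2 — fraction explained by component i = λ_i / Σ λ:
  PC1: 47/107 = 0.4393
  PC2: 47/107 = 0.4393
  PC3: 13/107 = 0.1215

Step 3 — cumulative fraction after k components = (λ_1 + ... + λ_k) / Σ λ:
  k = 1: 47/107 = 0.4393
  k = 2: (47 + 47)/107 = 94/107 = 0.8785
  k = 3: (47 + 47 + 13)/107 = 107/107 = 1

Summary (fraction, with percent):

explained: PC1 0.4393 (43.93%), PC2 0.4393 (43.93%), PC3 0.1215 (12.15%);  cumulative: 0.4393, 0.8785, 1


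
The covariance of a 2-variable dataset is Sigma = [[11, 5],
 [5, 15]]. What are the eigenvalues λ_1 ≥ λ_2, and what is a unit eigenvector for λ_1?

Step 1 — characteristic polynomial of 2×2 Sigma:
  det(Sigma - λI) = λ² - trace · λ + det = 0.
  trace = 11 + 15 = 26, det = 11·15 - (5)² = 140.
Step 2 — discriminant:
  Δ = trace² - 4·det = 676 - 560 = 116.
Step 3 — eigenvalues:
  λ = (trace ± √Δ)/2 = (26 ± 10.7703)/2,
  λ_1 = 18.3852,  λ_2 = 7.6148.

Step 4 — unit eigenvector for λ_1: solve (Sigma - λ_1 I)v = 0. First row:
  (11 - 18.3852)·v_x + (5)·v_y = 0, i.e. (-7.3852)·v_x + (5)·v_y = 0,
  so v ∝ (b, λ_1 - a) = (5, 7.3852) = u.
  ||u|| = √((5)² + (7.3852)²) = √(79.5407) ≈ 8.9186,
  v_1 = u/||u|| ≈ (0.5606, 0.8281) (||v_1|| = 1).

λ_1 = 18.3852,  λ_2 = 7.6148;  v_1 ≈ (0.5606, 0.8281)


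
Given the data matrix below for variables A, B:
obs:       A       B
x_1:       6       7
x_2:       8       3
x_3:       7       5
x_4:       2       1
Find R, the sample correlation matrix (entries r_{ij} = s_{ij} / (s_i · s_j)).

Step 1 — column means:
  mean(A) = (6 + 8 + 7 + 2) / 4 = 23/4 = 5.75
  mean(B) = (7 + 3 + 5 + 1) / 4 = 16/4 = 4

Step 2 — sample variances and covariances s[i,j] = (1/(n-1)) · Σ_k (x_{k,i} - mean_i) · (x_{k,j} - mean_j), with n-1 = 3:
  s[A,A] = ((0.25)·(0.25) + (2.25)·(2.25) + (1.25)·(1.25) + (-3.75)·(-3.75)) / 3 = 20.75/3 = 6.9167
  s[A,B] = ((0.25)·(3) + (2.25)·(-1) + (1.25)·(1) + (-3.75)·(-3)) / 3 = 11/3 = 3.6667
  s[B,B] = ((3)·(3) + (-1)·(-1) + (1)·(1) + (-3)·(-3)) / 3 = 20/3 = 6.6667
  Sample standard deviations s_i = √(s[i,i]):
  s(A) = √(6.9167) = 2.63
  s(B) = √(6.6667) = 2.582

Step 3 — r_{ij} = s_{ij} / (s_i · s_j):
  r[A,A] = 1 (diagonal).
  r[A,B] = 3.6667 / (2.63 · 2.582) = 3.6667 / 6.7905 = 0.54
  r[B,B] = 1 (diagonal).

R is symmetric with unit diagonal. Assembling:

R = [[1, 0.54],
 [0.54, 1]]


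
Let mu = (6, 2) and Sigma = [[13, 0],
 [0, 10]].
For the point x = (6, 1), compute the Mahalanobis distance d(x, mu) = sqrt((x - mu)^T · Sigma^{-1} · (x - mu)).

Step 1 — centre the observation: (x - mu) = (0, -1).

Step 2 — invert Sigma. det(Sigma) = 13·10 - (0)² = 130.
  Sigma^{-1} = (1/det) · [[d, -b], [-b, a]] = [[0.0769, 0],
 [0, 0.1]].

Step 3 — form the quadratic (x - mu)^T · Sigma^{-1} · (x - mu):
  Sigma^{-1} · (x - mu) = (0, -0.1).
  (x - mu)^T · [Sigma^{-1} · (x - mu)] = (0)·(0) + (-1)·(-0.1) = 0.1.

Step 4 — take square root: d = √(0.1) ≈ 0.3162.

d(x, mu) = √(0.1) ≈ 0.3162


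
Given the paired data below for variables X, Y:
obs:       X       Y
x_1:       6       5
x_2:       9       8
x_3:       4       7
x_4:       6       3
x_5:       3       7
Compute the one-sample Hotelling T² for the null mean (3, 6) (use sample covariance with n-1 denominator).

Step 1 — sample mean vector:
  mean(X) = (6 + 9 + 4 + 6 + 3) / 5 = 28/5 = 5.6
  mean(Y) = (5 + 8 + 7 + 3 + 7) / 5 = 30/5 = 6
  x̄ = (5.6, 6),  deviation x̄ - mu_0 = (5.6, 6) - (3, 6) = (2.6, 0).

Step 2 — sample covariance matrix, S[i,j] = (1/(n-1)) · Σ_k (x_{k,i} - mean_i) · (x_{k,j} - mean_j), divisor n-1 = 4:
  S[X,X] = ((0.4)·(0.4) + (3.4)·(3.4) + (-1.6)·(-1.6) + (0.4)·(0.4) + (-2.6)·(-2.6)) / 4 = 21.2/4 = 5.3
  S[X,Y] = ((0.4)·(-1) + (3.4)·(2) + (-1.6)·(1) + (0.4)·(-3) + (-2.6)·(1)) / 4 = 1/4 = 0.25
  S[Y,Y] = ((-1)·(-1) + (2)·(2) + (1)·(1) + (-3)·(-3) + (1)·(1)) / 4 = 16/4 = 4
  S = [[5.3, 0.25],
 [0.25, 4]].

Step 3 — invert S. det(S) = 5.3·4 - (0.25)² = 21.1375.
  S^{-1} = (1/det) · [[d, -b], [-b, a]] = [[0.1892, -0.0118],
 [-0.0118, 0.2507]].

Step 4 — quadratic form (x̄ - mu_0)^T · S^{-1} · (x̄ - mu_0):
  S^{-1} · (x̄ - mu_0) = (0.492, -0.0308),
  (x̄ - mu_0)^T · [...] = (2.6)·(0.492) + (0)·(-0.0308) = 1.2792.

Step 5 — scale by n: T² = 5 · 1.2792 = 6.3962.

T² ≈ 6.3962


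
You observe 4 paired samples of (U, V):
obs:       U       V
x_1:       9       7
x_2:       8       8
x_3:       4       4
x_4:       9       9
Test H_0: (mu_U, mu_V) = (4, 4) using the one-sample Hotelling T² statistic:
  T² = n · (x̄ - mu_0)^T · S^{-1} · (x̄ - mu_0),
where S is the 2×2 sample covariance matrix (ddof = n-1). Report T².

Step 1 — sample mean vector:
  mean(U) = (9 + 8 + 4 + 9) / 4 = 30/4 = 7.5
  mean(V) = (7 + 8 + 4 + 9) / 4 = 28/4 = 7
  x̄ = (7.5, 7),  deviation x̄ - mu_0 = (7.5, 7) - (4, 4) = (3.5, 3).

Step 2 — sample covariance matrix, S[i,j] = (1/(n-1)) · Σ_k (x_{k,i} - mean_i) · (x_{k,j} - mean_j), divisor n-1 = 3:
  S[U,U] = ((1.5)·(1.5) + (0.5)·(0.5) + (-3.5)·(-3.5) + (1.5)·(1.5)) / 3 = 17/3 = 5.6667
  S[U,V] = ((1.5)·(0) + (0.5)·(1) + (-3.5)·(-3) + (1.5)·(2)) / 3 = 14/3 = 4.6667
  S[V,V] = ((0)·(0) + (1)·(1) + (-3)·(-3) + (2)·(2)) / 3 = 14/3 = 4.6667
  S = [[5.6667, 4.6667],
 [4.6667, 4.6667]].

Step 3 — invert S. det(S) = 5.6667·4.6667 - (4.6667)² = 4.6667.
  S^{-1} = (1/det) · [[d, -b], [-b, a]] = [[1, -1],
 [-1, 1.2143]].

Step 4 — quadratic form (x̄ - mu_0)^T · S^{-1} · (x̄ - mu_0):
  S^{-1} · (x̄ - mu_0) = (0.5, 0.1429),
  (x̄ - mu_0)^T · [...] = (3.5)·(0.5) + (3)·(0.1429) = 2.1786.

Step 5 — scale by n: T² = 4 · 2.1786 = 8.7143.

T² ≈ 8.7143


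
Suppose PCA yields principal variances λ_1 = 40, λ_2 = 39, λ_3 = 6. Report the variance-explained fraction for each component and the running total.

Step 1 — total variance = trace(Sigma) = Σ λ_i = 40 + 39 + 6 = 85.

Step 2 — fraction explained by component i = λ_i / Σ λ:
  PC1: 40/85 = 0.4706
  PC2: 39/85 = 0.4588
  PC3: 6/85 = 0.0706

Step 3 — cumulative fraction after k components = (λ_1 + ... + λ_k) / Σ λ:
  k = 1: 40/85 = 0.4706
  k = 2: (40 + 39)/85 = 79/85 = 0.9294
  k = 3: (40 + 39 + 6)/85 = 85/85 = 1

Summary (fraction, with percent):

explained: PC1 0.4706 (47.06%), PC2 0.4588 (45.88%), PC3 0.0706 (7.06%);  cumulative: 0.4706, 0.9294, 1


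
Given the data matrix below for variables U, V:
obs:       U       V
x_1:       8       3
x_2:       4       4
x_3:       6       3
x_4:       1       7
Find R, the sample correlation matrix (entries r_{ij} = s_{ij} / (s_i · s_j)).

Step 1 — column means:
  mean(U) = (8 + 4 + 6 + 1) / 4 = 19/4 = 4.75
  mean(V) = (3 + 4 + 3 + 7) / 4 = 17/4 = 4.25

Step 2 — sample variances and covariances s[i,j] = (1/(n-1)) · Σ_k (x_{k,i} - mean_i) · (x_{k,j} - mean_j), with n-1 = 3:
  s[U,U] = ((3.25)·(3.25) + (-0.75)·(-0.75) + (1.25)·(1.25) + (-3.75)·(-3.75)) / 3 = 26.75/3 = 8.9167
  s[U,V] = ((3.25)·(-1.25) + (-0.75)·(-0.25) + (1.25)·(-1.25) + (-3.75)·(2.75)) / 3 = -15.75/3 = -5.25
  s[V,V] = ((-1.25)·(-1.25) + (-0.25)·(-0.25) + (-1.25)·(-1.25) + (2.75)·(2.75)) / 3 = 10.75/3 = 3.5833
  Sample standard deviations s_i = √(s[i,i]):
  s(U) = √(8.9167) = 2.9861
  s(V) = √(3.5833) = 1.893

Step 3 — r_{ij} = s_{ij} / (s_i · s_j):
  r[U,U] = 1 (diagonal).
  r[U,V] = -5.25 / (2.9861 · 1.893) = -5.25 / 5.6526 = -0.9288
  r[V,V] = 1 (diagonal).

R is symmetric with unit diagonal. Assembling:

R = [[1, -0.9288],
 [-0.9288, 1]]


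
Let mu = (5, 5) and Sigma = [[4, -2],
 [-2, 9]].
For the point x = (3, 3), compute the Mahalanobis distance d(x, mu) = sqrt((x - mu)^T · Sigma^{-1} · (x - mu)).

Step 1 — centre the observation: (x - mu) = (-2, -2).

Step 2 — invert Sigma. det(Sigma) = 4·9 - (-2)² = 32.
  Sigma^{-1} = (1/det) · [[d, -b], [-b, a]] = [[0.2812, 0.0625],
 [0.0625, 0.125]].

Step 3 — form the quadratic (x - mu)^T · Sigma^{-1} · (x - mu):
  Sigma^{-1} · (x - mu) = (-0.6875, -0.375).
  (x - mu)^T · [Sigma^{-1} · (x - mu)] = (-2)·(-0.6875) + (-2)·(-0.375) = 2.125.

Step 4 — take square root: d = √(2.125) ≈ 1.4577.

d(x, mu) = √(2.125) ≈ 1.4577


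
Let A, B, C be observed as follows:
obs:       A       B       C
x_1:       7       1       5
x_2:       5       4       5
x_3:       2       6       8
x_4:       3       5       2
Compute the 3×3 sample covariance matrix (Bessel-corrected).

Step 1 — column means:
  mean(A) = (7 + 5 + 2 + 3) / 4 = 17/4 = 4.25
  mean(B) = (1 + 4 + 6 + 5) / 4 = 16/4 = 4
  mean(C) = (5 + 5 + 8 + 2) / 4 = 20/4 = 5

Step 2 — sample covariance S[i,j] = (1/(n-1)) · Σ_k (x_{k,i} - mean_i) · (x_{k,j} - mean_j), with n-1 = 3.
  S[A,A] = ((2.75)·(2.75) + (0.75)·(0.75) + (-2.25)·(-2.25) + (-1.25)·(-1.25)) / 3 = 14.75/3 = 4.9167
  S[A,B] = ((2.75)·(-3) + (0.75)·(0) + (-2.25)·(2) + (-1.25)·(1)) / 3 = -14/3 = -4.6667
  S[A,C] = ((2.75)·(0) + (0.75)·(0) + (-2.25)·(3) + (-1.25)·(-3)) / 3 = -3/3 = -1
  S[B,B] = ((-3)·(-3) + (0)·(0) + (2)·(2) + (1)·(1)) / 3 = 14/3 = 4.6667
  S[B,C] = ((-3)·(0) + (0)·(0) + (2)·(3) + (1)·(-3)) / 3 = 3/3 = 1
  S[C,C] = ((0)·(0) + (0)·(0) + (3)·(3) + (-3)·(-3)) / 3 = 18/3 = 6

S is symmetric (S[j,i] = S[i,j]). Assembling:

S = [[4.9167, -4.6667, -1],
 [-4.6667, 4.6667, 1],
 [-1, 1, 6]]


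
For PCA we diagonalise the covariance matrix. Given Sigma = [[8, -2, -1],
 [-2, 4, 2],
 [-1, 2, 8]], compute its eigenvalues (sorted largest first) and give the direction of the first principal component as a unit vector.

Step 1 — characteristic polynomial p(λ) = det(λI - Sigma) = λ³ - tr·λ² + c_1·λ - det, where tr = trace, c_1 = sum of the principal 2×2 minors, det = det(Sigma):
  tr = 8 + 4 + 8 = 20,
  c_1 = (8·4 - (-2)²) + (8·8 - (-1)²) + (4·8 - (2)²) = 28 + 63 + 28 = 119,
  det = 8·(4·8 - (2)²) - (-2)·((-2)·8 - (2)·(-1)) + (-1)·((-2)·(2) - 4·(-1)) = 8·(28) - (-2)·(-14) + (-1)·(0) = 196.
  So p(λ) = λ³ - 20λ² + 119λ - 196.
Step 2 — look for an integer root (rational root theorem: any rational root is an integer divisor of 196). Testing λ = 7:
  p(7) = 343 - 980 + 833 - 196 = 0  ✓
  Dividing out (λ - 7): p(λ) = (λ - 7)(λ² - 13λ + 28).
Step 3 — remaining eigenvalues from the quadratic λ² - 13λ + 28 = 0:
  Δ = 13² - 4·28 = 169 - 112 = 57,  λ = (13 ± √57)/2 = (13 ± 7.5498)/2 ≈ 10.2749 or 2.7251.
  Sorted: λ_1 = 10.2749,  λ_2 = 7,  λ_3 = 2.7251  (check: sum = 20 = tr ✓).

Step 4 — unit eigenvector for λ_1 ≈ 10.2749: v spans the null space of (Sigma - λ_1 I), whose rows are
  r_1 = (-2.2749, -2, -1),  r_2 = (-2, -6.2749, 2),  r_3 = (-1, 2, -2.2749).
  v is orthogonal to every row, so take v ∝ r_1 × r_2 = ((-2)·(2) - (-1)·(-6.2749), (-1)·(-2) - (-2.2749)·(2), (-2.2749)·(-6.2749) - (-2)·(-2)) ≈ (-10.2749, 6.5498, 10.2749).
  Rescale (multiply by -1 so the first nonzero entry is positive): u = (10.2749, -6.5498, -10.2749).
  ||u|| = √((10.2749)² + (-6.5498)² + (-10.2749)²) = √(254.0482) ≈ 15.9389,  v_1 = u/||u|| ≈ (0.6446, -0.4109, -0.6446) (||v_1|| = 1).

λ_1 = 10.2749,  λ_2 = 7,  λ_3 = 2.7251;  v_1 ≈ (0.6446, -0.4109, -0.6446)


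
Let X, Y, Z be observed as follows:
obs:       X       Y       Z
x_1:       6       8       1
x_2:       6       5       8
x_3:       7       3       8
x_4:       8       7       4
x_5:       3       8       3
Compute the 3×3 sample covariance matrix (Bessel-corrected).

Step 1 — column means:
  mean(X) = (6 + 6 + 7 + 8 + 3) / 5 = 30/5 = 6
  mean(Y) = (8 + 5 + 3 + 7 + 8) / 5 = 31/5 = 6.2
  mean(Z) = (1 + 8 + 8 + 4 + 3) / 5 = 24/5 = 4.8

Step 2 — sample covariance S[i,j] = (1/(n-1)) · Σ_k (x_{k,i} - mean_i) · (x_{k,j} - mean_j), with n-1 = 4.
  S[X,X] = ((0)·(0) + (0)·(0) + (1)·(1) + (2)·(2) + (-3)·(-3)) / 4 = 14/4 = 3.5
  S[X,Y] = ((0)·(1.8) + (0)·(-1.2) + (1)·(-3.2) + (2)·(0.8) + (-3)·(1.8)) / 4 = -7/4 = -1.75
  S[X,Z] = ((0)·(-3.8) + (0)·(3.2) + (1)·(3.2) + (2)·(-0.8) + (-3)·(-1.8)) / 4 = 7/4 = 1.75
  S[Y,Y] = ((1.8)·(1.8) + (-1.2)·(-1.2) + (-3.2)·(-3.2) + (0.8)·(0.8) + (1.8)·(1.8)) / 4 = 18.8/4 = 4.7
  S[Y,Z] = ((1.8)·(-3.8) + (-1.2)·(3.2) + (-3.2)·(3.2) + (0.8)·(-0.8) + (1.8)·(-1.8)) / 4 = -24.8/4 = -6.2
  S[Z,Z] = ((-3.8)·(-3.8) + (3.2)·(3.2) + (3.2)·(3.2) + (-0.8)·(-0.8) + (-1.8)·(-1.8)) / 4 = 38.8/4 = 9.7

S is symmetric (S[j,i] = S[i,j]). Assembling:

S = [[3.5, -1.75, 1.75],
 [-1.75, 4.7, -6.2],
 [1.75, -6.2, 9.7]]
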